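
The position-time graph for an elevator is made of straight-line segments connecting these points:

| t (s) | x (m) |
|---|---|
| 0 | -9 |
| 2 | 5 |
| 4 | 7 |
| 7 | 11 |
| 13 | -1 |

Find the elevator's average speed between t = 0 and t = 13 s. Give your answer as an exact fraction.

Average speed = (total path length)/(elapsed time); on a piecewise-linear x-t graph the path length is Σ|Δx|.
0–2 s: |Δx| = |5 − -9| = 14 m
2–4 s: |Δx| = |7 − 5| = 2 m
4–7 s: |Δx| = |11 − 7| = 4 m
7–13 s: |Δx| = |-1 − 11| = 12 m
Total path = 32 m; average speed = 32/13 = 32/13 m/s.

32/13 m/s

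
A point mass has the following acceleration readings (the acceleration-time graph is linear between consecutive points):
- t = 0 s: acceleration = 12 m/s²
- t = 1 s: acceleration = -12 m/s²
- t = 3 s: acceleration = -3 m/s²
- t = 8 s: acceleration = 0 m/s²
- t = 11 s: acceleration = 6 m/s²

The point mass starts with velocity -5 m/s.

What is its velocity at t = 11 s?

Δv equals the area under the a-t graph; then v = v₀ + Δv.
0–1 s: ½(12 + -12)(1) = 0 m/s
1–3 s: ½(-12 + -3)(2) = -15 m/s
3–8 s: ½(-3 + 0)(5) = -7.5 m/s
8–11 s: ½(0 + 6)(3) = 9 m/s
Δv = -13.5 m/s, so v(11) = -5 + (-13.5) = -18.5 m/s.

-18.5 m/s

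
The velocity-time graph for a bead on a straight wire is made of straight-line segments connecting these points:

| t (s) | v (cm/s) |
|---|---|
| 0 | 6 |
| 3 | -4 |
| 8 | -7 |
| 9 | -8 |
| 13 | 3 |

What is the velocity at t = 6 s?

On 3–8 s the graph is linear from -4 to -7 cm/s: v(6) = -4 + (-7 − -4)·(6 − 3)/(8 − 3) = -5.8 cm/s.

-5.8 cm/s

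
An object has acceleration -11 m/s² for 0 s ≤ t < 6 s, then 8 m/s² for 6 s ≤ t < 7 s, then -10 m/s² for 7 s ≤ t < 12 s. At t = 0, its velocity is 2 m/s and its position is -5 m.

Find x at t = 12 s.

-656 m

On each constant-a segment, Δv = aΔt and Δx = v₀Δt + ½aΔt²; chain segment to segment.
0–6 s: v starts 2 m/s; Δx = 2·6 + ½·-11·6² = -186 m; v ends -64 m/s.
6–7 s: v starts -64 m/s; Δx = -64·1 + ½·8·1² = -60 m; v ends -56 m/s.
7–12 s: v starts -56 m/s; Δx = -56·5 + ½·-10·5² = -405 m; v ends -106 m/s.
x(12) = -5 + Σ Δx = -656 m.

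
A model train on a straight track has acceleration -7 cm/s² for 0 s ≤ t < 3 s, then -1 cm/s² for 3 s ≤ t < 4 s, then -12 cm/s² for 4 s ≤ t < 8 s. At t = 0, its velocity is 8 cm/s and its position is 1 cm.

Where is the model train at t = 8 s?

-172 cm

On each constant-a segment, Δv = aΔt and Δx = v₀Δt + ½aΔt²; chain segment to segment.
0–3 s: v starts 8 cm/s; Δx = 8·3 + ½·-7·3² = -7.5 cm; v ends -13 cm/s.
3–4 s: v starts -13 cm/s; Δx = -13·1 + ½·-1·1² = -13.5 cm; v ends -14 cm/s.
4–8 s: v starts -14 cm/s; Δx = -14·4 + ½·-12·4² = -152 cm; v ends -62 cm/s.
x(8) = 1 + Σ Δx = -172 cm.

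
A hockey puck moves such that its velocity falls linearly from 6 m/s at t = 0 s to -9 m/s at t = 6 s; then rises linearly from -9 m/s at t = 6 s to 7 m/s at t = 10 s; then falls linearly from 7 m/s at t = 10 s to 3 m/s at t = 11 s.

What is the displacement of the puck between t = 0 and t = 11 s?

Displacement is the signed area under the v-t curve.
0–6 s: ½(6 + -9)(6) = -9 m
6–10 s: ½(-9 + 7)(4) = -4 m
10–11 s: ½(7 + 3)(1) = 5 m
Net displacement = -8 m

-8 m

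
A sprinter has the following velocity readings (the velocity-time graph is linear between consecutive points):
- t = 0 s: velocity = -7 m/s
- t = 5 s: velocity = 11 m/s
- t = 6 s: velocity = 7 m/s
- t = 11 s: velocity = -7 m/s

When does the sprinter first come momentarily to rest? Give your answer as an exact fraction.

t = 35/18 s

v changes sign on 0–5 s (from -7 to 11); the graph is linear there, so v = 0 at t = 0 + (7)·(5 − 0)/(11 − -7) = 35/18 s.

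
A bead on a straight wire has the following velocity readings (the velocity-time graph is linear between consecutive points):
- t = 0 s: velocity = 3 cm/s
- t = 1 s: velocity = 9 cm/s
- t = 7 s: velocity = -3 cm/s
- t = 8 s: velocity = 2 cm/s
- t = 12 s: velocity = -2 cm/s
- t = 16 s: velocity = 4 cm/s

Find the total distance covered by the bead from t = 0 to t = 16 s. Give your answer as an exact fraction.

607/15 cm

Distance (not displacement) is the total path length: add the absolute areas under v-t.
0–1 s: |½(3 + 9)(1)| = 6 cm
1–7 s: v = 0 at t = 5.5 s; triangle areas 20.25 + 2.25 = 22.5 cm
7–8 s: v = 0 at t = 7.6 s; triangle areas 0.9 + 0.4 = 1.3 cm
8–12 s: v = 0 at t = 10 s; triangle areas 2 + 2 = 4 cm
12–16 s: v = 0 at t = 40/3 s; triangle areas 4/3 + 16/3 = 20/3 cm
Total distance = 607/15 cm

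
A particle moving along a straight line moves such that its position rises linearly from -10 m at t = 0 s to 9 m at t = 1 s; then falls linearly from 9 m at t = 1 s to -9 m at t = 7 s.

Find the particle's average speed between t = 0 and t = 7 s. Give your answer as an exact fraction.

Average speed = (total path length)/(elapsed time); on a piecewise-linear x-t graph the path length is Σ|Δx|.
0–1 s: |Δx| = |9 − -10| = 19 m
1–7 s: |Δx| = |-9 − 9| = 18 m
Total path = 37 m; average speed = 37/7 = 37/7 m/s.

37/7 m/s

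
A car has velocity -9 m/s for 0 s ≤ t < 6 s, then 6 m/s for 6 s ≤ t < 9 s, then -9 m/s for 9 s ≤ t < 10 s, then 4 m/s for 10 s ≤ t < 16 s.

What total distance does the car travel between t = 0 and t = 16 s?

Total distance travelled is ∫|v| dt — sum the magnitudes of each area piece.
0–6 s: |-9| × 6 = 54 m
6–9 s: |6| × 3 = 18 m
9–10 s: |-9| × 1 = 9 m
10–16 s: |4| × 6 = 24 m
Total distance = 105 m

105 m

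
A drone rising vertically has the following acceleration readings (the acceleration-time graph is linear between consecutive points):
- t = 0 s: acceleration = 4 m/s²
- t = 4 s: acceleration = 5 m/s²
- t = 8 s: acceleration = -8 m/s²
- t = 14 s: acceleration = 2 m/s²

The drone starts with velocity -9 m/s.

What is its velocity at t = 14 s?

-15 m/s

Δv equals the area under the a-t graph; then v = v₀ + Δv.
0–4 s: ½(4 + 5)(4) = 18 m/s
4–8 s: ½(5 + -8)(4) = -6 m/s
8–14 s: ½(-8 + 2)(6) = -18 m/s
Δv = -6 m/s, so v(14) = -9 + (-6) = -15 m/s.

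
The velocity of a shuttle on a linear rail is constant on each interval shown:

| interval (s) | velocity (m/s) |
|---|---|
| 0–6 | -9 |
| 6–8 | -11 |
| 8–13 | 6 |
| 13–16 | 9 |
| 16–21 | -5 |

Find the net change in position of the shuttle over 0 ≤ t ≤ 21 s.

-44 m

Displacement is the signed area under the v-t curve.
0–6 s: -9 × 6 = -54 m
6–8 s: -11 × 2 = -22 m
8–13 s: 6 × 5 = 30 m
13–16 s: 9 × 3 = 27 m
16–21 s: -5 × 5 = -25 m
Net displacement = -44 m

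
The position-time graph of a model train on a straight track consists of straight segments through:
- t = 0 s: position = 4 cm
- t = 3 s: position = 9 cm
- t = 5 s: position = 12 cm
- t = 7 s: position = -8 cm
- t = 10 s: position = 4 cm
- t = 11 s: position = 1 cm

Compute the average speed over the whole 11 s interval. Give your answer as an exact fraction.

Average speed = (total path length)/(elapsed time); on a piecewise-linear x-t graph the path length is Σ|Δx|.
0–3 s: |Δx| = |9 − 4| = 5 cm
3–5 s: |Δx| = |12 − 9| = 3 cm
5–7 s: |Δx| = |-8 − 12| = 20 cm
7–10 s: |Δx| = |4 − -8| = 12 cm
10–11 s: |Δx| = |1 − 4| = 3 cm
Total path = 43 cm; average speed = 43/11 = 43/11 cm/s.

43/11 cm/s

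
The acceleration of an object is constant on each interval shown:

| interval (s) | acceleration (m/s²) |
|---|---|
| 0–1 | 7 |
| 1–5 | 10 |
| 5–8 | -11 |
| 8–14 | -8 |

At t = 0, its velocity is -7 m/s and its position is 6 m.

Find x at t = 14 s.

On each constant-a segment, Δv = aΔt and Δx = v₀Δt + ½aΔt²; chain segment to segment.
0–1 s: v starts -7 m/s; Δx = -7·1 + ½·7·1² = -3.5 m; v ends 0 m/s.
1–5 s: v starts 0 m/s; Δx = 0·4 + ½·10·4² = 80 m; v ends 40 m/s.
5–8 s: v starts 40 m/s; Δx = 40·3 + ½·-11·3² = 70.5 m; v ends 7 m/s.
8–14 s: v starts 7 m/s; Δx = 7·6 + ½·-8·6² = -102 m; v ends -41 m/s.
x(14) = 6 + Σ Δx = 51 m.

51 m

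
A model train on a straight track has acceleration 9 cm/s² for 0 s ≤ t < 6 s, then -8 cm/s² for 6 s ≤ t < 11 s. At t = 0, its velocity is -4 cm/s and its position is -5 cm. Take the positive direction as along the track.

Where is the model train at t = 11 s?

283 cm

On each constant-a segment, Δv = aΔt and Δx = v₀Δt + ½aΔt²; chain segment to segment.
0–6 s: v starts -4 cm/s; Δx = -4·6 + ½·9·6² = 138 cm; v ends 50 cm/s.
6–11 s: v starts 50 cm/s; Δx = 50·5 + ½·-8·5² = 150 cm; v ends 10 cm/s.
x(11) = -5 + Σ Δx = 283 cm.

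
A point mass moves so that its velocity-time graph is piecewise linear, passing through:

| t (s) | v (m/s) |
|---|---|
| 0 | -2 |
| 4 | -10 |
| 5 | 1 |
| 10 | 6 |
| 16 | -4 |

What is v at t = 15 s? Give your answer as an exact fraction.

On 10–16 s the graph is linear from 6 to -4 m/s: v(15) = 6 + (-4 − 6)·(15 − 10)/(16 − 10) = -7/3 m/s.

-7/3 m/s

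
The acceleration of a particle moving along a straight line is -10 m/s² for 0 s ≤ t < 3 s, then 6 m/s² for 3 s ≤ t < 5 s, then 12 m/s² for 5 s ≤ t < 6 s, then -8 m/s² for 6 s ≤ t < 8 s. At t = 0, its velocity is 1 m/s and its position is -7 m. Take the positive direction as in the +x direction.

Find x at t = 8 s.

On each constant-a segment, Δv = aΔt and Δx = v₀Δt + ½aΔt²; chain segment to segment.
0–3 s: v starts 1 m/s; Δx = 1·3 + ½·-10·3² = -42 m; v ends -29 m/s.
3–5 s: v starts -29 m/s; Δx = -29·2 + ½·6·2² = -46 m; v ends -17 m/s.
5–6 s: v starts -17 m/s; Δx = -17·1 + ½·12·1² = -11 m; v ends -5 m/s.
6–8 s: v starts -5 m/s; Δx = -5·2 + ½·-8·2² = -26 m; v ends -21 m/s.
x(8) = -7 + Σ Δx = -132 m.

-132 m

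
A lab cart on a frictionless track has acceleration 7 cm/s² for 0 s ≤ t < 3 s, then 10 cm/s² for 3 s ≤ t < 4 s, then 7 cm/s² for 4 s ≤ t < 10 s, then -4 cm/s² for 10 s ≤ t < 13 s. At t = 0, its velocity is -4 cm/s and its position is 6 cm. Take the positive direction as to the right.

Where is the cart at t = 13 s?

524.5 cm

On each constant-a segment, Δv = aΔt and Δx = v₀Δt + ½aΔt²; chain segment to segment.
0–3 s: v starts -4 cm/s; Δx = -4·3 + ½·7·3² = 19.5 cm; v ends 17 cm/s.
3–4 s: v starts 17 cm/s; Δx = 17·1 + ½·10·1² = 22 cm; v ends 27 cm/s.
4–10 s: v starts 27 cm/s; Δx = 27·6 + ½·7·6² = 288 cm; v ends 69 cm/s.
10–13 s: v starts 69 cm/s; Δx = 69·3 + ½·-4·3² = 189 cm; v ends 57 cm/s.
x(13) = 6 + Σ Δx = 524.5 cm.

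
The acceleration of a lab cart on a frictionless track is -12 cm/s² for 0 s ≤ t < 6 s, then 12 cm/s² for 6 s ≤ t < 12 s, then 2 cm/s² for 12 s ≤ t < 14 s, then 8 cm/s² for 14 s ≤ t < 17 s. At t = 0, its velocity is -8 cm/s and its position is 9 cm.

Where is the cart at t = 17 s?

-507 cm

On each constant-a segment, Δv = aΔt and Δx = v₀Δt + ½aΔt²; chain segment to segment.
0–6 s: v starts -8 cm/s; Δx = -8·6 + ½·-12·6² = -264 cm; v ends -80 cm/s.
6–12 s: v starts -80 cm/s; Δx = -80·6 + ½·12·6² = -264 cm; v ends -8 cm/s.
12–14 s: v starts -8 cm/s; Δx = -8·2 + ½·2·2² = -12 cm; v ends -4 cm/s.
14–17 s: v starts -4 cm/s; Δx = -4·3 + ½·8·3² = 24 cm; v ends 20 cm/s.
x(17) = 9 + Σ Δx = -507 cm.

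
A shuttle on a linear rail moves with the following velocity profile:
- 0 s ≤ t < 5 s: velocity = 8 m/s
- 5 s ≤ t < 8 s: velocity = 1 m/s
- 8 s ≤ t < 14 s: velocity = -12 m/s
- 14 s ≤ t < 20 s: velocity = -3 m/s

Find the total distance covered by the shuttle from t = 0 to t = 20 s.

133 m

Distance (not displacement) is the total path length: add the absolute areas under v-t.
0–5 s: |8| × 5 = 40 m
5–8 s: |1| × 3 = 3 m
8–14 s: |-12| × 6 = 72 m
14–20 s: |-3| × 6 = 18 m
Total distance = 133 m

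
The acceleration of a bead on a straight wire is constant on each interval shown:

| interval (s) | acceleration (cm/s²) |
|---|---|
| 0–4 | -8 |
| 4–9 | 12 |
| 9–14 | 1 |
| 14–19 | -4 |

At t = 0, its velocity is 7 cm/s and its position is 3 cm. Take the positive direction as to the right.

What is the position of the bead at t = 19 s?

On each constant-a segment, Δv = aΔt and Δx = v₀Δt + ½aΔt²; chain segment to segment.
0–4 s: v starts 7 cm/s; Δx = 7·4 + ½·-8·4² = -36 cm; v ends -25 cm/s.
4–9 s: v starts -25 cm/s; Δx = -25·5 + ½·12·5² = 25 cm; v ends 35 cm/s.
9–14 s: v starts 35 cm/s; Δx = 35·5 + ½·1·5² = 187.5 cm; v ends 40 cm/s.
14–19 s: v starts 40 cm/s; Δx = 40·5 + ½·-4·5² = 150 cm; v ends 20 cm/s.
x(19) = 3 + Σ Δx = 329.5 cm.

329.5 cm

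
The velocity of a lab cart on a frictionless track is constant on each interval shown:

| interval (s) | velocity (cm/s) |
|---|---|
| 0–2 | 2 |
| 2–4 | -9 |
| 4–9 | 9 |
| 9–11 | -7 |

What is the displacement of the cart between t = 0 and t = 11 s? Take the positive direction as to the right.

Displacement is the signed area under the v-t curve.
0–2 s: 2 × 2 = 4 cm
2–4 s: -9 × 2 = -18 cm
4–9 s: 9 × 5 = 45 cm
9–11 s: -7 × 2 = -14 cm
Net displacement = 17 cm

17 cm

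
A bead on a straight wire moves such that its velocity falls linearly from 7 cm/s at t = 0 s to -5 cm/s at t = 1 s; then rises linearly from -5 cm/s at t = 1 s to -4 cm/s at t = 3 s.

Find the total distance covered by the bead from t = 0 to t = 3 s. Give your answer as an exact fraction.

145/12 cm

Distance (not displacement) is the total path length: add the absolute areas under v-t.
0–1 s: v = 0 at t = 7/12 s; triangle areas 49/24 + 25/24 = 37/12 cm
1–3 s: |½(-5 + -4)(2)| = 9 cm
Total distance = 145/12 cm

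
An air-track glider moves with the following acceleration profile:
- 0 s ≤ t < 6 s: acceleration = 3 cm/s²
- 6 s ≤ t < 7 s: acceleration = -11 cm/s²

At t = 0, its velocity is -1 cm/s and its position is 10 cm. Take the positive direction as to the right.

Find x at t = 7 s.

69.5 cm

On each constant-a segment, Δv = aΔt and Δx = v₀Δt + ½aΔt²; chain segment to segment.
0–6 s: v starts -1 cm/s; Δx = -1·6 + ½·3·6² = 48 cm; v ends 17 cm/s.
6–7 s: v starts 17 cm/s; Δx = 17·1 + ½·-11·1² = 11.5 cm; v ends 6 cm/s.
x(7) = 10 + Σ Δx = 69.5 cm.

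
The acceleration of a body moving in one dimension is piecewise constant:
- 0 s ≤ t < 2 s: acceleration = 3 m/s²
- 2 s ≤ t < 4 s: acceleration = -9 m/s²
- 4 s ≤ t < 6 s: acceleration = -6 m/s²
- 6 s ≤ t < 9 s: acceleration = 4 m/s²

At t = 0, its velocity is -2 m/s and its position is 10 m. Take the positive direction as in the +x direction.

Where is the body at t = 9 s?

On each constant-a segment, Δv = aΔt and Δx = v₀Δt + ½aΔt²; chain segment to segment.
0–2 s: v starts -2 m/s; Δx = -2·2 + ½·3·2² = 2 m; v ends 4 m/s.
2–4 s: v starts 4 m/s; Δx = 4·2 + ½·-9·2² = -10 m; v ends -14 m/s.
4–6 s: v starts -14 m/s; Δx = -14·2 + ½·-6·2² = -40 m; v ends -26 m/s.
6–9 s: v starts -26 m/s; Δx = -26·3 + ½·4·3² = -60 m; v ends -14 m/s.
x(9) = 10 + Σ Δx = -98 m.

-98 m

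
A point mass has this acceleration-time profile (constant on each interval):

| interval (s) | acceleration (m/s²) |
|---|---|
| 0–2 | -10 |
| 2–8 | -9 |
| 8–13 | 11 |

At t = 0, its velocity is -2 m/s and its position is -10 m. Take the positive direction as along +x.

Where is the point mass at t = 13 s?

-570.5 m

On each constant-a segment, Δv = aΔt and Δx = v₀Δt + ½aΔt²; chain segment to segment.
0–2 s: v starts -2 m/s; Δx = -2·2 + ½·-10·2² = -24 m; v ends -22 m/s.
2–8 s: v starts -22 m/s; Δx = -22·6 + ½·-9·6² = -294 m; v ends -76 m/s.
8–13 s: v starts -76 m/s; Δx = -76·5 + ½·11·5² = -242.5 m; v ends -21 m/s.
x(13) = -10 + Σ Δx = -570.5 m.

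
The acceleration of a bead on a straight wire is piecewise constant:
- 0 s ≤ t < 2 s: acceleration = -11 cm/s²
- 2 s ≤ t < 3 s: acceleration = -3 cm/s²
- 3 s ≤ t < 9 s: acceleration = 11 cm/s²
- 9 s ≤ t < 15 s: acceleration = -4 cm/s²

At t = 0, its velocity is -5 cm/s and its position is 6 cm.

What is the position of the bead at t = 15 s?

107.5 cm

On each constant-a segment, Δv = aΔt and Δx = v₀Δt + ½aΔt²; chain segment to segment.
0–2 s: v starts -5 cm/s; Δx = -5·2 + ½·-11·2² = -32 cm; v ends -27 cm/s.
2–3 s: v starts -27 cm/s; Δx = -27·1 + ½·-3·1² = -28.5 cm; v ends -30 cm/s.
3–9 s: v starts -30 cm/s; Δx = -30·6 + ½·11·6² = 18 cm; v ends 36 cm/s.
9–15 s: v starts 36 cm/s; Δx = 36·6 + ½·-4·6² = 144 cm; v ends 12 cm/s.
x(15) = 6 + Σ Δx = 107.5 cm.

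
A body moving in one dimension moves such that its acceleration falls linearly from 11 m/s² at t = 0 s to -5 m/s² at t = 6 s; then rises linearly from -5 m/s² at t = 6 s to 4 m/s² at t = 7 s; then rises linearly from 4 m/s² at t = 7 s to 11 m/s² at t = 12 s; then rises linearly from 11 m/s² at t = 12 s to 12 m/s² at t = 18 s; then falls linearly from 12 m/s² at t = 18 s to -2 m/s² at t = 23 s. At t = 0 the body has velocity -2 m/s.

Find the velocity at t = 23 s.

147 m/s

Δv equals the area under the a-t graph; then v = v₀ + Δv.
0–6 s: ½(11 + -5)(6) = 18 m/s
6–7 s: ½(-5 + 4)(1) = -0.5 m/s
7–12 s: ½(4 + 11)(5) = 37.5 m/s
12–18 s: ½(11 + 12)(6) = 69 m/s
18–23 s: ½(12 + -2)(5) = 25 m/s
Δv = 149 m/s, so v(23) = -2 + (149) = 147 m/s.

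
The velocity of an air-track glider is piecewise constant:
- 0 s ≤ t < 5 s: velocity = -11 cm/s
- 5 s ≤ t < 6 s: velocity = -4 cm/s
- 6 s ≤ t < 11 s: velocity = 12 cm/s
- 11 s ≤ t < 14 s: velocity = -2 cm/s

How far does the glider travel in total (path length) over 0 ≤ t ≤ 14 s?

125 cm

Total distance travelled is ∫|v| dt — sum the magnitudes of each area piece.
0–5 s: |-11| × 5 = 55 cm
5–6 s: |-4| × 1 = 4 cm
6–11 s: |12| × 5 = 60 cm
11–14 s: |-2| × 3 = 6 cm
Total distance = 125 cm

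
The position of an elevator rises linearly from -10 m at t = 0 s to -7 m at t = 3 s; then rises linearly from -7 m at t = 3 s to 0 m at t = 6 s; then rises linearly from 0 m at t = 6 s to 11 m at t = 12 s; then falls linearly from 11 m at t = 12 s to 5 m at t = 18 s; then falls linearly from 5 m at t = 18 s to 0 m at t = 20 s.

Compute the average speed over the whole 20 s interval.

1.6 m/s

Average speed = (total path length)/(elapsed time); on a piecewise-linear x-t graph the path length is Σ|Δx|.
0–3 s: |Δx| = |-7 − -10| = 3 m
3–6 s: |Δx| = |0 − -7| = 7 m
6–12 s: |Δx| = |11 − 0| = 11 m
12–18 s: |Δx| = |5 − 11| = 6 m
18–20 s: |Δx| = |0 − 5| = 5 m
Total path = 32 m; average speed = 32/20 = 1.6 m/s.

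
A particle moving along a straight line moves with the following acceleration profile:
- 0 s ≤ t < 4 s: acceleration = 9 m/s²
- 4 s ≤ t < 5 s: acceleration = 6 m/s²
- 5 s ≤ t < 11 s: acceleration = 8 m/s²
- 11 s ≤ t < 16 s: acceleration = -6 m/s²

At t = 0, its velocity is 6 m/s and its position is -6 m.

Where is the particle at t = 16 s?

972 m

On each constant-a segment, Δv = aΔt and Δx = v₀Δt + ½aΔt²; chain segment to segment.
0–4 s: v starts 6 m/s; Δx = 6·4 + ½·9·4² = 96 m; v ends 42 m/s.
4–5 s: v starts 42 m/s; Δx = 42·1 + ½·6·1² = 45 m; v ends 48 m/s.
5–11 s: v starts 48 m/s; Δx = 48·6 + ½·8·6² = 432 m; v ends 96 m/s.
11–16 s: v starts 96 m/s; Δx = 96·5 + ½·-6·5² = 405 m; v ends 66 m/s.
x(16) = -6 + Σ Δx = 972 m.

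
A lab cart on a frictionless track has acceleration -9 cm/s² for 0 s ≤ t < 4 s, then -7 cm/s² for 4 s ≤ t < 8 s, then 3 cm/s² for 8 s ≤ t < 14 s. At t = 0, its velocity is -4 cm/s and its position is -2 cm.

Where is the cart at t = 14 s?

On each constant-a segment, Δv = aΔt and Δx = v₀Δt + ½aΔt²; chain segment to segment.
0–4 s: v starts -4 cm/s; Δx = -4·4 + ½·-9·4² = -88 cm; v ends -40 cm/s.
4–8 s: v starts -40 cm/s; Δx = -40·4 + ½·-7·4² = -216 cm; v ends -68 cm/s.
8–14 s: v starts -68 cm/s; Δx = -68·6 + ½·3·6² = -354 cm; v ends -50 cm/s.
x(14) = -2 + Σ Δx = -660 cm.

-660 cm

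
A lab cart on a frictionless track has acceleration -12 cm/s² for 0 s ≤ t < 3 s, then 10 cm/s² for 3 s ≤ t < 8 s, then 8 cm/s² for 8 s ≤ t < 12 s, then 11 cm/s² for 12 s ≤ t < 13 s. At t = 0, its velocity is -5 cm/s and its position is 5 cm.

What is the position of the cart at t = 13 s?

2.5 cm

On each constant-a segment, Δv = aΔt and Δx = v₀Δt + ½aΔt²; chain segment to segment.
0–3 s: v starts -5 cm/s; Δx = -5·3 + ½·-12·3² = -69 cm; v ends -41 cm/s.
3–8 s: v starts -41 cm/s; Δx = -41·5 + ½·10·5² = -80 cm; v ends 9 cm/s.
8–12 s: v starts 9 cm/s; Δx = 9·4 + ½·8·4² = 100 cm; v ends 41 cm/s.
12–13 s: v starts 41 cm/s; Δx = 41·1 + ½·11·1² = 46.5 cm; v ends 52 cm/s.
x(13) = 5 + Σ Δx = 2.5 cm.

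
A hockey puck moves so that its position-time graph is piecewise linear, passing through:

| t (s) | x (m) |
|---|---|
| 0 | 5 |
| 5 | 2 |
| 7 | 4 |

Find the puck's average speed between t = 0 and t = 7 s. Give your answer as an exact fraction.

5/7 m/s

Average speed = (total path length)/(elapsed time); on a piecewise-linear x-t graph the path length is Σ|Δx|.
0–5 s: |Δx| = |2 − 5| = 3 m
5–7 s: |Δx| = |4 − 2| = 2 m
Total path = 5 m; average speed = 5/7 = 5/7 m/s.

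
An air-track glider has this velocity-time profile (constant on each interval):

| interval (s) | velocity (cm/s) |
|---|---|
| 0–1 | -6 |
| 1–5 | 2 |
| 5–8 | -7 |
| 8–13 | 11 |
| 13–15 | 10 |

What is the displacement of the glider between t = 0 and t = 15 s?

Net displacement equals the area under the velocity-time graph (areas below the axis count negative).
0–1 s: -6 × 1 = -6 cm
1–5 s: 2 × 4 = 8 cm
5–8 s: -7 × 3 = -21 cm
8–13 s: 11 × 5 = 55 cm
13–15 s: 10 × 2 = 20 cm
Net displacement = 56 cm

56 cm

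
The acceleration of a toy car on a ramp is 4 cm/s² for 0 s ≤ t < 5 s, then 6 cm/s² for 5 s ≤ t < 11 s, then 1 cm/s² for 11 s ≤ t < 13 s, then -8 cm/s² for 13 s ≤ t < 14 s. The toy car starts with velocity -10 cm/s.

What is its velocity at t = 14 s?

Δv equals the area under the a-t graph; then v = v₀ + Δv.
0–5 s: 4 × 5 = 20 cm/s
5–11 s: 6 × 6 = 36 cm/s
11–13 s: 1 × 2 = 2 cm/s
13–14 s: -8 × 1 = -8 cm/s
Δv = 50 cm/s, so v(14) = -10 + (50) = 40 cm/s.

40 cm/s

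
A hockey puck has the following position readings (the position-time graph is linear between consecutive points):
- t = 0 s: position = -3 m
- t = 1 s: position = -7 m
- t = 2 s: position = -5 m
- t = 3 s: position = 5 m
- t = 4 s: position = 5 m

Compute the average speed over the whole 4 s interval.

Average speed = (total path length)/(elapsed time); on a piecewise-linear x-t graph the path length is Σ|Δx|.
0–1 s: |Δx| = |-7 − -3| = 4 m
1–2 s: |Δx| = |-5 − -7| = 2 m
2–3 s: |Δx| = |5 − -5| = 10 m
3–4 s: |Δx| = |5 − 5| = 0 m
Total path = 16 m; average speed = 16/4 = 4 m/s.

4 m/s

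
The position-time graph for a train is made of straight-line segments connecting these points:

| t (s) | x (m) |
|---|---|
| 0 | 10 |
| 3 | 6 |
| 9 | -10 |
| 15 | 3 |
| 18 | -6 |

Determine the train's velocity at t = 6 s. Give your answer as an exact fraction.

Velocity is the slope of the x-t graph on 3–9 s: (-10 − 6)/(9 − 3) = -8/3 m/s.

-8/3 m/s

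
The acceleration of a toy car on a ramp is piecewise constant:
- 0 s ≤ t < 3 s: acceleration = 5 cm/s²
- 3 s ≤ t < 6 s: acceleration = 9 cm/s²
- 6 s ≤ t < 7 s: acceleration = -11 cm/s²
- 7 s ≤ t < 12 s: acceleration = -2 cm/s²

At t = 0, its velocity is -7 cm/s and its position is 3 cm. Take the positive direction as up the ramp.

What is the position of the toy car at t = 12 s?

193.5 cm

On each constant-a segment, Δv = aΔt and Δx = v₀Δt + ½aΔt²; chain segment to segment.
0–3 s: v starts -7 cm/s; Δx = -7·3 + ½·5·3² = 1.5 cm; v ends 8 cm/s.
3–6 s: v starts 8 cm/s; Δx = 8·3 + ½·9·3² = 64.5 cm; v ends 35 cm/s.
6–7 s: v starts 35 cm/s; Δx = 35·1 + ½·-11·1² = 29.5 cm; v ends 24 cm/s.
7–12 s: v starts 24 cm/s; Δx = 24·5 + ½·-2·5² = 95 cm; v ends 14 cm/s.
x(12) = 3 + Σ Δx = 193.5 cm.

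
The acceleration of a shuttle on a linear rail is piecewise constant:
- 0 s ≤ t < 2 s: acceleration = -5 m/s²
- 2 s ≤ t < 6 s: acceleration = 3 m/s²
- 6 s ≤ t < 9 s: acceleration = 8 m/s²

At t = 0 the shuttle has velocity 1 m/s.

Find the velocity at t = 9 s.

Δv equals the area under the a-t graph; then v = v₀ + Δv.
0–2 s: -5 × 2 = -10 m/s
2–6 s: 3 × 4 = 12 m/s
6–9 s: 8 × 3 = 24 m/s
Δv = 26 m/s, so v(9) = 1 + (26) = 27 m/s.

27 m/s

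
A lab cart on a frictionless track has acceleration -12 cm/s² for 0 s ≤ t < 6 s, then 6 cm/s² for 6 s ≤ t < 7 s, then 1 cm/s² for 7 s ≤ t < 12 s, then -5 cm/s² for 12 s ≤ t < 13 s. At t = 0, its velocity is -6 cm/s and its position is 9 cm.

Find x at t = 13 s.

On each constant-a segment, Δv = aΔt and Δx = v₀Δt + ½aΔt²; chain segment to segment.
0–6 s: v starts -6 cm/s; Δx = -6·6 + ½·-12·6² = -252 cm; v ends -78 cm/s.
6–7 s: v starts -78 cm/s; Δx = -78·1 + ½·6·1² = -75 cm; v ends -72 cm/s.
7–12 s: v starts -72 cm/s; Δx = -72·5 + ½·1·5² = -347.5 cm; v ends -67 cm/s.
12–13 s: v starts -67 cm/s; Δx = -67·1 + ½·-5·1² = -69.5 cm; v ends -72 cm/s.
x(13) = 9 + Σ Δx = -735 cm.

-735 cm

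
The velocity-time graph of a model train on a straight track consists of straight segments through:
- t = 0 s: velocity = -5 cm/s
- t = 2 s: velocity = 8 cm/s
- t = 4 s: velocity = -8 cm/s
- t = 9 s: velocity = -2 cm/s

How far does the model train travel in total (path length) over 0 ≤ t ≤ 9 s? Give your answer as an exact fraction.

518/13 cm

Total distance travelled is ∫|v| dt — sum the magnitudes of each area piece.
0–2 s: v = 0 at t = 10/13 s; triangle areas 25/13 + 64/13 = 89/13 cm
2–4 s: v = 0 at t = 3 s; triangle areas 4 + 4 = 8 cm
4–9 s: |½(-8 + -2)(5)| = 25 cm
Total distance = 518/13 cm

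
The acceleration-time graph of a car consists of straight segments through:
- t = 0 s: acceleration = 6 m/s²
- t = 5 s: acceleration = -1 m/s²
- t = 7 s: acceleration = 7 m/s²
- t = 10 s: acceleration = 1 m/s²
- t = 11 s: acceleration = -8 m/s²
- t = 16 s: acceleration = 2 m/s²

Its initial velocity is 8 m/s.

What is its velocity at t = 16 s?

20 m/s

Δv equals the area under the a-t graph; then v = v₀ + Δv.
0–5 s: ½(6 + -1)(5) = 12.5 m/s
5–7 s: ½(-1 + 7)(2) = 6 m/s
7–10 s: ½(7 + 1)(3) = 12 m/s
10–11 s: ½(1 + -8)(1) = -3.5 m/s
11–16 s: ½(-8 + 2)(5) = -15 m/s
Δv = 12 m/s, so v(16) = 8 + (12) = 20 m/s.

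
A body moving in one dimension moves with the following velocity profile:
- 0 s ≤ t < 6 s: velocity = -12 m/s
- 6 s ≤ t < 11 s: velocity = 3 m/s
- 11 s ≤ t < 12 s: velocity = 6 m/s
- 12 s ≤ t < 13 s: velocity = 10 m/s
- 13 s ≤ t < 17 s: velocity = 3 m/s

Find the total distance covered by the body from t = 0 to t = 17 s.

Total distance travelled is ∫|v| dt — sum the magnitudes of each area piece.
0–6 s: |-12| × 6 = 72 m
6–11 s: |3| × 5 = 15 m
11–12 s: |6| × 1 = 6 m
12–13 s: |10| × 1 = 10 m
13–17 s: |3| × 4 = 12 m
Total distance = 115 m

115 m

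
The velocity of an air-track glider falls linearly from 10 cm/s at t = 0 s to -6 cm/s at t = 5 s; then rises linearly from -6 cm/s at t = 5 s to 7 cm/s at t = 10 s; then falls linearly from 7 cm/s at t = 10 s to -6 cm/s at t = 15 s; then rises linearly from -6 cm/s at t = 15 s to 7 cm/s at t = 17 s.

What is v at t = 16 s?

0.5 cm/s

On 15–17 s the graph is linear from -6 to 7 cm/s: v(16) = -6 + (7 − -6)·(16 − 15)/(17 − 15) = 0.5 cm/s.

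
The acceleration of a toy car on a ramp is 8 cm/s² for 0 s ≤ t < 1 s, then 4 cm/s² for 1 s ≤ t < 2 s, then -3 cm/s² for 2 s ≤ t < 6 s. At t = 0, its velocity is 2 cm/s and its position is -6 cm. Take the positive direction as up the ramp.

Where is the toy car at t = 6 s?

On each constant-a segment, Δv = aΔt and Δx = v₀Δt + ½aΔt²; chain segment to segment.
0–1 s: v starts 2 cm/s; Δx = 2·1 + ½·8·1² = 6 cm; v ends 10 cm/s.
1–2 s: v starts 10 cm/s; Δx = 10·1 + ½·4·1² = 12 cm; v ends 14 cm/s.
2–6 s: v starts 14 cm/s; Δx = 14·4 + ½·-3·4² = 32 cm; v ends 2 cm/s.
x(6) = -6 + Σ Δx = 44 cm.

44 cm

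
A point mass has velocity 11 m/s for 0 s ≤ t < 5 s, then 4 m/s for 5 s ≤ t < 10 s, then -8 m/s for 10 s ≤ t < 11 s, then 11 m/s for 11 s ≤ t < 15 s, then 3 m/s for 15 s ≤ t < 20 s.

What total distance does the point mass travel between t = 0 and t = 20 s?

142 m

Distance (not displacement) is the total path length: add the absolute areas under v-t.
0–5 s: |11| × 5 = 55 m
5–10 s: |4| × 5 = 20 m
10–11 s: |-8| × 1 = 8 m
11–15 s: |11| × 4 = 44 m
15–20 s: |3| × 5 = 15 m
Total distance = 142 m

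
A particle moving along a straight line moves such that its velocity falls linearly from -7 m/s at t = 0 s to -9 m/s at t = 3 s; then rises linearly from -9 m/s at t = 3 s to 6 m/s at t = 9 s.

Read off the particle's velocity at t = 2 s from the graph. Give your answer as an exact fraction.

On 0–3 s the graph is linear from -7 to -9 m/s: v(2) = -7 + (-9 − -7)·(2 − 0)/(3 − 0) = -25/3 m/s.

-25/3 m/s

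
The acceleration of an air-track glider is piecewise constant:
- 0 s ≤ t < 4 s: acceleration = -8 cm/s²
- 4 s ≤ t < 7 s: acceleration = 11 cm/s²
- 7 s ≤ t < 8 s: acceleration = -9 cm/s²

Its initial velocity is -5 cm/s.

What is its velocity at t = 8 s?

Δv equals the area under the a-t graph; then v = v₀ + Δv.
0–4 s: -8 × 4 = -32 cm/s
4–7 s: 11 × 3 = 33 cm/s
7–8 s: -9 × 1 = -9 cm/s
Δv = -8 cm/s, so v(8) = -5 + (-8) = -13 cm/s.

-13 cm/s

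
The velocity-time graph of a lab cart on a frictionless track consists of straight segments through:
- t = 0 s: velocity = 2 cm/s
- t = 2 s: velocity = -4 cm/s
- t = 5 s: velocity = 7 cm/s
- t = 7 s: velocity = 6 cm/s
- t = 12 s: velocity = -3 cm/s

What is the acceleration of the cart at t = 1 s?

-3 cm/s²

Acceleration is the slope of the v-t graph on 0–2 s: (-4 − 2)/(2 − 0) = -3 cm/s².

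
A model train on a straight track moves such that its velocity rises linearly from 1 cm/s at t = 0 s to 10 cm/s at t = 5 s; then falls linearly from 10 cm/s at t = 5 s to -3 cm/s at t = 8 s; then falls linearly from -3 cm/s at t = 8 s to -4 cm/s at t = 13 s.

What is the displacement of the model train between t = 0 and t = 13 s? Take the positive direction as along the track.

Net displacement equals the area under the velocity-time graph (areas below the axis count negative).
0–5 s: ½(1 + 10)(5) = 27.5 cm
5–8 s: ½(10 + -3)(3) = 10.5 cm
8–13 s: ½(-3 + -4)(5) = -17.5 cm
Net displacement = 20.5 cm

20.5 cm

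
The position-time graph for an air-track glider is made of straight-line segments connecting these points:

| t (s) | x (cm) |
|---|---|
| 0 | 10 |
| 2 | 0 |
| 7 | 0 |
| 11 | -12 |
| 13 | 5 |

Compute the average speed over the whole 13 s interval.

3 cm/s

Average speed = (total path length)/(elapsed time); on a piecewise-linear x-t graph the path length is Σ|Δx|.
0–2 s: |Δx| = |0 − 10| = 10 cm
2–7 s: |Δx| = |0 − 0| = 0 cm
7–11 s: |Δx| = |-12 − 0| = 12 cm
11–13 s: |Δx| = |5 − -12| = 17 cm
Total path = 39 cm; average speed = 39/13 = 3 cm/s.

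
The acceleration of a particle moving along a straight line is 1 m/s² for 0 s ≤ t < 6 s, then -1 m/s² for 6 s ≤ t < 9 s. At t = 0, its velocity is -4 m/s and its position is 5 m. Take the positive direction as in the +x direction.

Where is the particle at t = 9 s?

On each constant-a segment, Δv = aΔt and Δx = v₀Δt + ½aΔt²; chain segment to segment.
0–6 s: v starts -4 m/s; Δx = -4·6 + ½·1·6² = -6 m; v ends 2 m/s.
6–9 s: v starts 2 m/s; Δx = 2·3 + ½·-1·3² = 1.5 m; v ends -1 m/s.
x(9) = 5 + Σ Δx = 0.5 m.

0.5 m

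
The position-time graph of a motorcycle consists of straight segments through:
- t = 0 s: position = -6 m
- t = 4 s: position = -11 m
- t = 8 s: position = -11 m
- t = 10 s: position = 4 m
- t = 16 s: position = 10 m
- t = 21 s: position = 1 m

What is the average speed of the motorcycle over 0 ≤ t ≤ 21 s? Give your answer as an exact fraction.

5/3 m/s

Average speed = (total path length)/(elapsed time); on a piecewise-linear x-t graph the path length is Σ|Δx|.
0–4 s: |Δx| = |-11 − -6| = 5 m
4–8 s: |Δx| = |-11 − -11| = 0 m
8–10 s: |Δx| = |4 − -11| = 15 m
10–16 s: |Δx| = |10 − 4| = 6 m
16–21 s: |Δx| = |1 − 10| = 9 m
Total path = 35 m; average speed = 35/21 = 5/3 m/s.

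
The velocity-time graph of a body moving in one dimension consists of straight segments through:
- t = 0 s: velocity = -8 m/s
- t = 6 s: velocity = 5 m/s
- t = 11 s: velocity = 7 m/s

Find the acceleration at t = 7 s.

Acceleration is the slope of the v-t graph on 6–11 s: (7 − 5)/(11 − 6) = 0.4 m/s².

0.4 m/s²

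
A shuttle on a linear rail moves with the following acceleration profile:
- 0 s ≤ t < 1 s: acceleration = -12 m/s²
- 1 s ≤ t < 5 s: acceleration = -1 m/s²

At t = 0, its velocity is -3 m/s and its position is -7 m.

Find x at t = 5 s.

-84 m

On each constant-a segment, Δv = aΔt and Δx = v₀Δt + ½aΔt²; chain segment to segment.
0–1 s: v starts -3 m/s; Δx = -3·1 + ½·-12·1² = -9 m; v ends -15 m/s.
1–5 s: v starts -15 m/s; Δx = -15·4 + ½·-1·4² = -68 m; v ends -19 m/s.
x(5) = -7 + Σ Δx = -84 m.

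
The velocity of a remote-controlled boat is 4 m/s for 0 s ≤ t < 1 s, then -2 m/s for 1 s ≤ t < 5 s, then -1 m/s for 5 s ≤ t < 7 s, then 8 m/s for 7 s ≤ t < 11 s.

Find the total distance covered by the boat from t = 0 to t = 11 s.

46 m

Distance (not displacement) is the total path length: add the absolute areas under v-t.
0–1 s: |4| × 1 = 4 m
1–5 s: |-2| × 4 = 8 m
5–7 s: |-1| × 2 = 2 m
7–11 s: |8| × 4 = 32 m
Total distance = 46 m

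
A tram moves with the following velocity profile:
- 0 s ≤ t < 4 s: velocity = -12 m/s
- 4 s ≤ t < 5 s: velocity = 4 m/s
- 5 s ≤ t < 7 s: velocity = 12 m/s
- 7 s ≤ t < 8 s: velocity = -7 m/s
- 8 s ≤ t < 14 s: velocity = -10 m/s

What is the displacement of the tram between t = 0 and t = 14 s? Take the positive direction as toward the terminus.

Net displacement equals the area under the velocity-time graph (areas below the axis count negative).
0–4 s: -12 × 4 = -48 m
4–5 s: 4 × 1 = 4 m
5–7 s: 12 × 2 = 24 m
7–8 s: -7 × 1 = -7 m
8–14 s: -10 × 6 = -60 m
Net displacement = -87 m

-87 m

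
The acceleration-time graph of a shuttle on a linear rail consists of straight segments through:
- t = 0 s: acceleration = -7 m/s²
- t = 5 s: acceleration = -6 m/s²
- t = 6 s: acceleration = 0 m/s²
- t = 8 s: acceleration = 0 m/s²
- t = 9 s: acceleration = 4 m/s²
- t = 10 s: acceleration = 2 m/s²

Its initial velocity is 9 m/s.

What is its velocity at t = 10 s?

Δv equals the area under the a-t graph; then v = v₀ + Δv.
0–5 s: ½(-7 + -6)(5) = -32.5 m/s
5–6 s: ½(-6 + 0)(1) = -3 m/s
6–8 s: 0 × 2 = 0 m/s
8–9 s: ½(0 + 4)(1) = 2 m/s
9–10 s: ½(4 + 2)(1) = 3 m/s
Δv = -30.5 m/s, so v(10) = 9 + (-30.5) = -21.5 m/s.

-21.5 m/s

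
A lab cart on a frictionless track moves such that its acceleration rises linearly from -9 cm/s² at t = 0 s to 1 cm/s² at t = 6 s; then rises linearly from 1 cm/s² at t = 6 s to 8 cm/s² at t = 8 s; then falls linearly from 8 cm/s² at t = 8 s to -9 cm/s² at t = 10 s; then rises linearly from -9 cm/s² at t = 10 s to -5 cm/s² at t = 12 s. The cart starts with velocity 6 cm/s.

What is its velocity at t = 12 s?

-24 cm/s

Δv equals the area under the a-t graph; then v = v₀ + Δv.
0–6 s: ½(-9 + 1)(6) = -24 cm/s
6–8 s: ½(1 + 8)(2) = 9 cm/s
8–10 s: ½(8 + -9)(2) = -1 cm/s
10–12 s: ½(-9 + -5)(2) = -14 cm/s
Δv = -30 cm/s, so v(12) = 6 + (-30) = -24 cm/s.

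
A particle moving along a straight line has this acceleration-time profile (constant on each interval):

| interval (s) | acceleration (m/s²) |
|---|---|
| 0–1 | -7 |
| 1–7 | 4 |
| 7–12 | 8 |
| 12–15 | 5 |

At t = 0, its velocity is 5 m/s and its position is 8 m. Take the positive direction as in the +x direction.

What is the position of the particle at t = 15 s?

On each constant-a segment, Δv = aΔt and Δx = v₀Δt + ½aΔt²; chain segment to segment.
0–1 s: v starts 5 m/s; Δx = 5·1 + ½·-7·1² = 1.5 m; v ends -2 m/s.
1–7 s: v starts -2 m/s; Δx = -2·6 + ½·4·6² = 60 m; v ends 22 m/s.
7–12 s: v starts 22 m/s; Δx = 22·5 + ½·8·5² = 210 m; v ends 62 m/s.
12–15 s: v starts 62 m/s; Δx = 62·3 + ½·5·3² = 208.5 m; v ends 77 m/s.
x(15) = 8 + Σ Δx = 488 m.

488 m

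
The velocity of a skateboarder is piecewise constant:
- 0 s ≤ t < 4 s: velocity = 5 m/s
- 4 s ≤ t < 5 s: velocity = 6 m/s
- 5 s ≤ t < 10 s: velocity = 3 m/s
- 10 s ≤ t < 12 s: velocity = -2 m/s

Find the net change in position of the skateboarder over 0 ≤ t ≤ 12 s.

37 m

Net displacement equals the area under the velocity-time graph (areas below the axis count negative).
0–4 s: 5 × 4 = 20 m
4–5 s: 6 × 1 = 6 m
5–10 s: 3 × 5 = 15 m
10–12 s: -2 × 2 = -4 m
Net displacement = 37 m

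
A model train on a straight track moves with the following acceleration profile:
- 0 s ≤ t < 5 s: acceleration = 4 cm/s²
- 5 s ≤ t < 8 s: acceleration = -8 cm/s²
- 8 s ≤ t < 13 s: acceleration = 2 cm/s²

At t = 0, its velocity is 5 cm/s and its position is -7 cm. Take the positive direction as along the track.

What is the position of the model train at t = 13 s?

On each constant-a segment, Δv = aΔt and Δx = v₀Δt + ½aΔt²; chain segment to segment.
0–5 s: v starts 5 cm/s; Δx = 5·5 + ½·4·5² = 75 cm; v ends 25 cm/s.
5–8 s: v starts 25 cm/s; Δx = 25·3 + ½·-8·3² = 39 cm; v ends 1 cm/s.
8–13 s: v starts 1 cm/s; Δx = 1·5 + ½·2·5² = 30 cm; v ends 11 cm/s.
x(13) = -7 + Σ Δx = 137 cm.

137 cm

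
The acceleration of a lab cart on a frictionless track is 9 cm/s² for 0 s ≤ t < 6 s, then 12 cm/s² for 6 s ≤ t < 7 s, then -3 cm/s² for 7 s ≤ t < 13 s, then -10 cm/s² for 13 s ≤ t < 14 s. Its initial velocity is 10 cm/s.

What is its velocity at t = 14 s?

Δv equals the area under the a-t graph; then v = v₀ + Δv.
0–6 s: 9 × 6 = 54 cm/s
6–7 s: 12 × 1 = 12 cm/s
7–13 s: -3 × 6 = -18 cm/s
13–14 s: -10 × 1 = -10 cm/s
Δv = 38 cm/s, so v(14) = 10 + (38) = 48 cm/s.

48 cm/s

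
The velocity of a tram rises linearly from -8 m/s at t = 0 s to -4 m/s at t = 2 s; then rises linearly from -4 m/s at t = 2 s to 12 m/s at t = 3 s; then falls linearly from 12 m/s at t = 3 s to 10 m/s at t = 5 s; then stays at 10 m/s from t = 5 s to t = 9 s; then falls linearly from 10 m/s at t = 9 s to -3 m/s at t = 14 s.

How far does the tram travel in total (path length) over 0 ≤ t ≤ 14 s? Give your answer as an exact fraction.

Total distance travelled is ∫|v| dt — sum the magnitudes of each area piece.
0–2 s: |½(-8 + -4)(2)| = 12 m
2–3 s: v = 0 at t = 2.25 s; triangle areas 0.5 + 4.5 = 5 m
3–5 s: |½(12 + 10)(2)| = 22 m
5–9 s: |10| × 4 = 40 m
9–14 s: v = 0 at t = 167/13 s; triangle areas 250/13 + 45/26 = 545/26 m
Total distance = 2599/26 m

2599/26 m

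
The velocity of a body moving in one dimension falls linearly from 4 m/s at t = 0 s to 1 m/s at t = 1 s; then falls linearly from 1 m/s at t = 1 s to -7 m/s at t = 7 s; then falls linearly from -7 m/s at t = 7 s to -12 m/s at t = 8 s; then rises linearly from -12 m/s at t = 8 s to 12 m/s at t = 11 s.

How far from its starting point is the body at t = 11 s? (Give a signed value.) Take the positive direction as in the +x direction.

-25 m

Displacement is the signed area under the v-t curve.
0–1 s: ½(4 + 1)(1) = 2.5 m
1–7 s: ½(1 + -7)(6) = -18 m
7–8 s: ½(-7 + -12)(1) = -9.5 m
8–11 s: ½(-12 + 12)(3) = 0 m
Net displacement = -25 m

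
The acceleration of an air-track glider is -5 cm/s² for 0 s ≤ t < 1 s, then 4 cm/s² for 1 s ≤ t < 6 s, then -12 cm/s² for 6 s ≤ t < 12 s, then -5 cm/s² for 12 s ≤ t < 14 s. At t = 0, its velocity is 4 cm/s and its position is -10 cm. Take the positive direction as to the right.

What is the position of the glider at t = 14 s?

On each constant-a segment, Δv = aΔt and Δx = v₀Δt + ½aΔt²; chain segment to segment.
0–1 s: v starts 4 cm/s; Δx = 4·1 + ½·-5·1² = 1.5 cm; v ends -1 cm/s.
1–6 s: v starts -1 cm/s; Δx = -1·5 + ½·4·5² = 45 cm; v ends 19 cm/s.
6–12 s: v starts 19 cm/s; Δx = 19·6 + ½·-12·6² = -102 cm; v ends -53 cm/s.
12–14 s: v starts -53 cm/s; Δx = -53·2 + ½·-5·2² = -116 cm; v ends -63 cm/s.
x(14) = -10 + Σ Δx = -181.5 cm.

-181.5 cm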